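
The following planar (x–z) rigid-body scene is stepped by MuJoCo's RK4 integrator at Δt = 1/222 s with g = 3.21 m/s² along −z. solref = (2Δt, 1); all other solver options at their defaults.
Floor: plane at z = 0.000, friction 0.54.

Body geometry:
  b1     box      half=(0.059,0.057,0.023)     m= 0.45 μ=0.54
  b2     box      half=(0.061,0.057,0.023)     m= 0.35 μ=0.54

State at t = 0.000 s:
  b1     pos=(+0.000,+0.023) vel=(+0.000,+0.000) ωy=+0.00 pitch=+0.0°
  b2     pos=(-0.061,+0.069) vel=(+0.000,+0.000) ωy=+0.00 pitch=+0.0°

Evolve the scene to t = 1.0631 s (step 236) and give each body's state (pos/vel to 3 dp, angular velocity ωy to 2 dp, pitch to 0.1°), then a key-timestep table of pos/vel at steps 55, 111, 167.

State at t = 1.0631 s:
  b1     pos=(+0.000,+0.023) vel=(+0.000,+0.000) ωy=+0.00 pitch=+0.0°
  b2     pos=(-0.079,+0.059) vel=(+0.000,+0.000) ωy=+0.00 pitch=-44.0°

Key-timestep trajectory:
   step    t(s)  b1.x    b1.z    b1.vx   b1.vz   b2.x    b2.z    b2.vx   b2.vz 
     55  0.2477   +0.000  +0.023  +0.000  +0.000   -0.064  +0.069  -0.027  -0.006
    111  0.5000   +0.000  +0.023  +0.000  +0.000   -0.078  +0.060  -0.087  +0.015
    167  0.7523   +0.000  +0.023  +0.000  +0.000   -0.080  +0.061  +0.076  -0.027


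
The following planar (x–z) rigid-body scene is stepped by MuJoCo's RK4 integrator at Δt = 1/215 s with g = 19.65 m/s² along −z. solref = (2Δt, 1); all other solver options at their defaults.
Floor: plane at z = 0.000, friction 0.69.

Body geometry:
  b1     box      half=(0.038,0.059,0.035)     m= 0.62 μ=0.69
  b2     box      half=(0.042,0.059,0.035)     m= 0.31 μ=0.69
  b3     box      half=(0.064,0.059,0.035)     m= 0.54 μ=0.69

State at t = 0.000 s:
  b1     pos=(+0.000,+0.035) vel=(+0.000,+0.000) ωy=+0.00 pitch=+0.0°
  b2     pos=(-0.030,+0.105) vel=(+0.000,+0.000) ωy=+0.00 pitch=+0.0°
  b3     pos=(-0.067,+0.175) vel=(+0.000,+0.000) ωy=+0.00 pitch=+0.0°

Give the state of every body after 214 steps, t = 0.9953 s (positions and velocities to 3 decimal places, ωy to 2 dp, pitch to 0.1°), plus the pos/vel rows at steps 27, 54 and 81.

State at t = 0.9953 s:
  b1     pos=(+0.000,+0.035) vel=(+0.000,+0.000) ωy=+0.00 pitch=+0.0°
  b2     pos=(-0.079,+0.042) vel=(+0.000,+0.000) ωy=+0.00 pitch=-90.0°
  b3     pos=(-0.289,+0.035) vel=(+0.000,+0.000) ωy=+0.00 pitch=+180.0°

Key-timestep trajectory:
   step    t(s)  b1.x    b1.z    b1.vx   b1.vz   b2.x    b2.z    b2.vx   b2.vz   b3.x    b3.z    b3.vx   b3.vz 
     27  0.1256   +0.000  +0.035  +0.001  +0.000   -0.041  +0.106  -0.207  -0.014   -0.098  +0.161  -0.534  -0.368
     54  0.2512   +0.000  +0.035  +0.000  +0.000   -0.085  +0.043  -0.108  -0.778   -0.189  +0.063  -0.719  +0.081
     81  0.3767   +0.000  +0.035  +0.000  +0.000   -0.079  +0.042  +0.000  +0.000   -0.259  +0.063  -0.646  -0.378


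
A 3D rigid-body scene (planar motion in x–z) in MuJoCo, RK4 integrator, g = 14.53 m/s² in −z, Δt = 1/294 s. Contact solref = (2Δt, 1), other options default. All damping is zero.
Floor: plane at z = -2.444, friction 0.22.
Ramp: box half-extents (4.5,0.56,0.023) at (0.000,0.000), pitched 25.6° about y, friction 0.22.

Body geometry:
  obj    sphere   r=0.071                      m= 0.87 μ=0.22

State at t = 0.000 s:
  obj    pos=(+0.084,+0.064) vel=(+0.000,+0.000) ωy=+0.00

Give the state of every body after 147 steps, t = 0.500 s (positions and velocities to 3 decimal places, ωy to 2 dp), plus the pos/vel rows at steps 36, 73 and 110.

State at t = 0.500 s:
  obj    pos=(+0.590,-0.178) vel=(+2.022,-0.969) ωy=+31.57

Key-timestep trajectory:
   step    t(s)  obj.x    obj.z    obj.vx   obj.vz 
     36  0.1224   +0.114  +0.049  +0.495  -0.237
     73  0.2483   +0.209  +0.004  +1.004  -0.481
    110  0.3741   +0.367  -0.072  +1.513  -0.725


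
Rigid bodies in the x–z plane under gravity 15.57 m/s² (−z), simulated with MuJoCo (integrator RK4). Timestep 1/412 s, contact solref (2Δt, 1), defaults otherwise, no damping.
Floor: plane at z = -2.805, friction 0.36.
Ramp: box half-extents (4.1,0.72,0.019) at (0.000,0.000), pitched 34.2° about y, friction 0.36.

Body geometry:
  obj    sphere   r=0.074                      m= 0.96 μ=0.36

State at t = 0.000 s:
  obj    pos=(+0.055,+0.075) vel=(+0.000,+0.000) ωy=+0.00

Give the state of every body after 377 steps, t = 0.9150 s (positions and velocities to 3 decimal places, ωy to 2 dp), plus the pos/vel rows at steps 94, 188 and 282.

State at t = 0.9150 s:
  obj    pos=(+2.220,-1.396) vel=(+4.731,-3.215) ωy=+77.29

Key-timestep trajectory:
   step    t(s)  obj.x    obj.z    obj.vx   obj.vz 
     94  0.2282   +0.190  -0.016  +1.180  -0.802
    188  0.4563   +0.593  -0.291  +2.359  -1.603
    282  0.6845   +1.266  -0.748  +3.539  -2.405


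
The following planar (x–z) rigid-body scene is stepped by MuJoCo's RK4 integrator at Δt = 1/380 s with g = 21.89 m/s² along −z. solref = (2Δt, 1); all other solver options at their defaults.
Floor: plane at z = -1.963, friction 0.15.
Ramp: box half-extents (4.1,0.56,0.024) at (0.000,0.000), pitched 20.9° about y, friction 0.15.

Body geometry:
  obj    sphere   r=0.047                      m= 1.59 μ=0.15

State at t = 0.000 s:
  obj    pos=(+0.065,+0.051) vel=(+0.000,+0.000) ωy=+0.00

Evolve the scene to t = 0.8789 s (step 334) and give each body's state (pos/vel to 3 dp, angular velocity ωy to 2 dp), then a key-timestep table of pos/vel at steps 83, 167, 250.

State at t = 0.8789 s:
  obj    pos=(+2.078,-0.718) vel=(+4.580,-1.749) ωy=+104.30

Key-timestep trajectory:
   step    t(s)  obj.x    obj.z    obj.vx   obj.vz 
     83  0.2184   +0.189  +0.004  +1.138  -0.435
    167  0.4395   +0.568  -0.141  +2.290  -0.875
    250  0.6579   +1.193  -0.380  +3.428  -1.309


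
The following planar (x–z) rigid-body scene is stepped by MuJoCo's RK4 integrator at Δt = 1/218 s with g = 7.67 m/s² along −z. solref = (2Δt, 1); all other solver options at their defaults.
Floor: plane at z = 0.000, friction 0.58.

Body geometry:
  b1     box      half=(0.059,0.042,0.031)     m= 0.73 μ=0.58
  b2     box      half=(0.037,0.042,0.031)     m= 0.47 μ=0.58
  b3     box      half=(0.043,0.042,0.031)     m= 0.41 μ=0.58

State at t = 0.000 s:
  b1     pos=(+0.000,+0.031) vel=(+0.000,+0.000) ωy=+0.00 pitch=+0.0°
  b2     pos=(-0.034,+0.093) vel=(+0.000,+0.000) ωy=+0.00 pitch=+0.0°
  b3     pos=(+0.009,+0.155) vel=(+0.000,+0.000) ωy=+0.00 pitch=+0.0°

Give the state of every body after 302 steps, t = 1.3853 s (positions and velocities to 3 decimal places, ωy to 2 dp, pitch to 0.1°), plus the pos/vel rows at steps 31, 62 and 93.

State at t = 1.3853 s:
  b1     pos=(+0.000,+0.031) vel=(+0.000,+0.000) ωy=+0.00 pitch=+0.0°
  b2     pos=(-0.034,+0.093) vel=(+0.000,+0.000) ωy=+0.00 pitch=+0.0°
  b3     pos=(+0.118,+0.031) vel=(+0.000,+0.000) ωy=+0.00 pitch=+180.0°

Key-timestep trajectory:
   step    t(s)  b1.x    b1.z    b1.vx   b1.vz   b2.x    b2.z    b2.vx   b2.vz   b3.x    b3.z    b3.vx   b3.vz 
     31  0.1422   +0.000  +0.031  +0.000  +0.000   -0.034  +0.093  +0.000  +0.000   +0.018  +0.152  +0.139  -0.070
     62  0.2844   +0.000  +0.031  -0.001  +0.000   -0.034  +0.093  -0.001  +0.000   +0.048  +0.105  +0.481  -0.249
     93  0.4266   +0.000  +0.031  +0.000  +0.000   -0.034  +0.093  +0.000  +0.000   +0.110  +0.067  +0.436  -0.753


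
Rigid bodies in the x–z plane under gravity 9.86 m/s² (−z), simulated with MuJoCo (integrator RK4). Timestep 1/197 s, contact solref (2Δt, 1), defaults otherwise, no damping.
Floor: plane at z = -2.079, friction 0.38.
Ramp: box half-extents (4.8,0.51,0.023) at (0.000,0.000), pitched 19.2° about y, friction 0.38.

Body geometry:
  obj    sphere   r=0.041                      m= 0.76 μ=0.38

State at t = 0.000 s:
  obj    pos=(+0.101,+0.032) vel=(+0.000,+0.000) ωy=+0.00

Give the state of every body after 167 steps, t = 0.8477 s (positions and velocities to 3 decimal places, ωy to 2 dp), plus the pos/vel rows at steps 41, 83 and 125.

State at t = 0.8477 s:
  obj    pos=(+0.887,-0.241) vel=(+1.854,-0.646) ωy=+47.88

Key-timestep trajectory:
   step    t(s)  obj.x    obj.z    obj.vx   obj.vz 
     41  0.2081   +0.149  +0.016  +0.455  -0.159
     83  0.4213   +0.295  -0.035  +0.922  -0.321
    125  0.6345   +0.542  -0.121  +1.388  -0.483


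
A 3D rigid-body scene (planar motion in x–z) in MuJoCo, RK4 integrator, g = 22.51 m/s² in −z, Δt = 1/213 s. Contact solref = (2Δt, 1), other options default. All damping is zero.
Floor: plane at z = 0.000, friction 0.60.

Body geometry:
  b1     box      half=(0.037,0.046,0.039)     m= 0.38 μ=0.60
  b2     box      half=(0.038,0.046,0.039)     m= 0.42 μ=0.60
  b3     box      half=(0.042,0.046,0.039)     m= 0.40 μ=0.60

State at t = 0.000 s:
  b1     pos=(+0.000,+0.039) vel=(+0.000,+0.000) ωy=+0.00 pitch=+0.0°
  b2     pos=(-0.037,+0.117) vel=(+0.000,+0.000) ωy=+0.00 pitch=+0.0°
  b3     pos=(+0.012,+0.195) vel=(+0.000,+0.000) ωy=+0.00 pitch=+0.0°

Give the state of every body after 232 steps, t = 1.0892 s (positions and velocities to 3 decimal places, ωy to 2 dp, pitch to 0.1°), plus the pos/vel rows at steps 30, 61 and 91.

State at t = 1.0892 s:
  b1     pos=(+0.000,+0.039) vel=(+0.000,+0.000) ωy=+0.00 pitch=+0.0°
  b2     pos=(-0.086,+0.038) vel=(+0.000,+0.000) ωy=+0.00 pitch=-90.0°
  b3     pos=(+0.114,+0.039) vel=(+0.000,+0.000) ωy=+0.00 pitch=+180.0°

Key-timestep trajectory:
   step    t(s)  b1.x    b1.z    b1.vx   b1.vz   b2.x    b2.z    b2.vx   b2.vz   b3.x    b3.z    b3.vx   b3.vz 
     30  0.1408   +0.000  +0.039  +0.000  +0.000   -0.037  +0.117  -0.002  +0.000   +0.048  +0.148  +0.411  -1.283
     61  0.2864   +0.000  +0.039  +0.000  +0.000   -0.040  +0.117  -0.046  -0.003   +0.113  +0.038  +0.018  +0.047
     91  0.4272   +0.000  +0.039  +0.001  +0.000   -0.068  +0.102  -0.427  -0.484   +0.114  +0.039  +0.000  +0.000


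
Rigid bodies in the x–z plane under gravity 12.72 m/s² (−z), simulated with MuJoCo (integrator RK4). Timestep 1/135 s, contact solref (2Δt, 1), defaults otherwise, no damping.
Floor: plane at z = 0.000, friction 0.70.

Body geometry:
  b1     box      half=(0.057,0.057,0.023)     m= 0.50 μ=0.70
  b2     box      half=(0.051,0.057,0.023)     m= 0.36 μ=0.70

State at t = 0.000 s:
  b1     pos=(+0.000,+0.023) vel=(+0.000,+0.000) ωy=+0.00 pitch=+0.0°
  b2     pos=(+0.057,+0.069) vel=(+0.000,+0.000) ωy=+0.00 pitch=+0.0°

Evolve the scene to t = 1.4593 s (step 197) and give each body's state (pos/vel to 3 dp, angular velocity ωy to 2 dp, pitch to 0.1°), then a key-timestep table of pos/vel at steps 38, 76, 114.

State at t = 1.4593 s:
  b1     pos=(+0.000,+0.023) vel=(+0.000,+0.000) ωy=+0.00 pitch=+0.0°
  b2     pos=(+0.182,+0.023) vel=(+0.000,+0.000) ωy=+0.00 pitch=+180.0°

Key-timestep trajectory:
   step    t(s)  b1.x    b1.z    b1.vx   b1.vz   b2.x    b2.z    b2.vx   b2.vz 
     38  0.2815   +0.000  +0.023  +0.000  +0.000   +0.059  +0.069  +0.034  -0.004
     76  0.5630   +0.000  +0.023  +0.000  +0.000   +0.112  +0.053  +0.205  +0.100
    114  0.8444   +0.000  +0.023  +0.000  +0.000   +0.136  +0.055  +0.123  -0.019


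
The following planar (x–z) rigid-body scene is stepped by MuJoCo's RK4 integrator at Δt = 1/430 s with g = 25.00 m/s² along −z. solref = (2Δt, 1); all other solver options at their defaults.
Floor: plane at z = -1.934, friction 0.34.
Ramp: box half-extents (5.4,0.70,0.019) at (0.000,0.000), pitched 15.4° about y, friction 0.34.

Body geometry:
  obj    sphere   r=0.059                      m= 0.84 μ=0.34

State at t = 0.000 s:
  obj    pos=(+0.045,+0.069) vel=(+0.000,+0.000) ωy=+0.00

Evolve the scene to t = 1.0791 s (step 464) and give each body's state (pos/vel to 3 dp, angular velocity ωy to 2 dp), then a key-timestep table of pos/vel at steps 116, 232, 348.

State at t = 1.0791 s:
  obj    pos=(+2.707,-0.665) vel=(+4.933,-1.359) ωy=+86.72

Key-timestep trajectory:
   step    t(s)  obj.x    obj.z    obj.vx   obj.vz 
    116  0.2698   +0.211  +0.023  +1.233  -0.340
    232  0.5395   +0.710  -0.115  +2.467  -0.679
    348  0.8093   +1.542  -0.344  +3.700  -1.019


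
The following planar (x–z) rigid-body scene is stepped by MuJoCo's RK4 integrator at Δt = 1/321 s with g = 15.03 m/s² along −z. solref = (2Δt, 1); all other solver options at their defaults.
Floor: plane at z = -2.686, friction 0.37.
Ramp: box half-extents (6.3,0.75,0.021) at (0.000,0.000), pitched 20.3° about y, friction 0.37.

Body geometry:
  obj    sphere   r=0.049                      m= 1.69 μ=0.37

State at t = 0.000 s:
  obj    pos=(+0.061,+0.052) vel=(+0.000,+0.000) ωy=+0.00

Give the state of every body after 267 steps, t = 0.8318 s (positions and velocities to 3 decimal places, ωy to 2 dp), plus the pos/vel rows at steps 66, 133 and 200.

State at t = 0.8318 s:
  obj    pos=(+1.270,-0.395) vel=(+2.906,-1.075) ωy=+63.22

Key-timestep trajectory:
   step    t(s)  obj.x    obj.z    obj.vx   obj.vz 
     66  0.2056   +0.135  +0.025  +0.718  -0.266
    133  0.4143   +0.361  -0.059  +1.447  -0.535
    200  0.6231   +0.739  -0.199  +2.177  -0.805


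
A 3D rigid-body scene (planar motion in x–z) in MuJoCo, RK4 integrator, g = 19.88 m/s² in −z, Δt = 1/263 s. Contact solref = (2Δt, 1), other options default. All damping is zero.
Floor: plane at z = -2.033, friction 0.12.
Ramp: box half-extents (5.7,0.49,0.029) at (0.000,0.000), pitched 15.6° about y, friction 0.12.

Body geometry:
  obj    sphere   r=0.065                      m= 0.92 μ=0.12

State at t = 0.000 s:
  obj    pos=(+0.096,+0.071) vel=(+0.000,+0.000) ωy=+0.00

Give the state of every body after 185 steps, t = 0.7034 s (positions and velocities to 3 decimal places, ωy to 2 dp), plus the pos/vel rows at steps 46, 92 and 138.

State at t = 0.7034 s:
  obj    pos=(+1.006,-0.183) vel=(+2.587,-0.722) ωy=+41.31

Key-timestep trajectory:
   step    t(s)  obj.x    obj.z    obj.vx   obj.vz 
     46  0.1749   +0.152  +0.055  +0.643  -0.180
     92  0.3498   +0.321  +0.008  +1.287  -0.359
    138  0.5247   +0.602  -0.071  +1.930  -0.539


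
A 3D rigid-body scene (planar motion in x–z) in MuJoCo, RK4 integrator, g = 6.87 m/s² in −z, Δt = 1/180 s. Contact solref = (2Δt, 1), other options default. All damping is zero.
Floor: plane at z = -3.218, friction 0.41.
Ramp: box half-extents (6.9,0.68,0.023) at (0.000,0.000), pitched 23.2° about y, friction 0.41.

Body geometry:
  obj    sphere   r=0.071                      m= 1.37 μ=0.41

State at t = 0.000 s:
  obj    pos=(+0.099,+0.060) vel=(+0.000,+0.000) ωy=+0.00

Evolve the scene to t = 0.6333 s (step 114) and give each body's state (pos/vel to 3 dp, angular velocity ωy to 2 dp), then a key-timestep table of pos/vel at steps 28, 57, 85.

State at t = 0.6333 s:
  obj    pos=(+0.455,-0.093) vel=(+1.125,-0.482) ωy=+17.24

Key-timestep trajectory:
   step    t(s)  obj.x    obj.z    obj.vx   obj.vz 
     28  0.1556   +0.120  +0.051  +0.276  -0.119
     57  0.3167   +0.188  +0.022  +0.563  -0.241
     85  0.4722   +0.297  -0.025  +0.839  -0.360


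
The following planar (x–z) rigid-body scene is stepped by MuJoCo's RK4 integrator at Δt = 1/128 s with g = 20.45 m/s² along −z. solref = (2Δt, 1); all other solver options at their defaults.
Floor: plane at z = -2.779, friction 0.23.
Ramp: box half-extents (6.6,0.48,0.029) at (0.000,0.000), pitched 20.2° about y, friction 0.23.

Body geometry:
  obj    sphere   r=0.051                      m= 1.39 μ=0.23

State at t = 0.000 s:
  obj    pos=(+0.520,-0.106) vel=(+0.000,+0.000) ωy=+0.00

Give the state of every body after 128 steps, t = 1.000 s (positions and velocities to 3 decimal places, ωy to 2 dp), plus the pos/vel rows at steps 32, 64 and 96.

State at t = 1.000 s:
  obj    pos=(+2.887,-0.977) vel=(+4.733,-1.742) ωy=+98.87

Key-timestep trajectory:
   step    t(s)  obj.x    obj.z    obj.vx   obj.vz 
     32  0.2500   +0.668  -0.161  +1.183  -0.435
     64  0.5000   +1.112  -0.324  +2.367  -0.871
     96  0.7500   +1.851  -0.596  +3.550  -1.306


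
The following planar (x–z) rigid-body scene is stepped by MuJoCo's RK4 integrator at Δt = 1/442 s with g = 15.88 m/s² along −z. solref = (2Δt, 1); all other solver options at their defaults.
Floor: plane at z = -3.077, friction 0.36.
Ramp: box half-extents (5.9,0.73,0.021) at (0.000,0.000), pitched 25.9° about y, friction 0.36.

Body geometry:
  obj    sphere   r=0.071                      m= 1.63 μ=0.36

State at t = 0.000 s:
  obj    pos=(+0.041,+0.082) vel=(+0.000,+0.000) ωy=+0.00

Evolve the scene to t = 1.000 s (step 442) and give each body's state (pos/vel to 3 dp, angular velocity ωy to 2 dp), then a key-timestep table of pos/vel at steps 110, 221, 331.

State at t = 1.000 s:
  obj    pos=(+2.270,-1.000) vel=(+4.457,-2.164) ωy=+69.78

Key-timestep trajectory:
   step    t(s)  obj.x    obj.z    obj.vx   obj.vz 
    110  0.2489   +0.179  +0.015  +1.109  -0.539
    221  0.5000   +0.598  -0.188  +2.229  -1.082
    331  0.7489   +1.291  -0.525  +3.338  -1.621


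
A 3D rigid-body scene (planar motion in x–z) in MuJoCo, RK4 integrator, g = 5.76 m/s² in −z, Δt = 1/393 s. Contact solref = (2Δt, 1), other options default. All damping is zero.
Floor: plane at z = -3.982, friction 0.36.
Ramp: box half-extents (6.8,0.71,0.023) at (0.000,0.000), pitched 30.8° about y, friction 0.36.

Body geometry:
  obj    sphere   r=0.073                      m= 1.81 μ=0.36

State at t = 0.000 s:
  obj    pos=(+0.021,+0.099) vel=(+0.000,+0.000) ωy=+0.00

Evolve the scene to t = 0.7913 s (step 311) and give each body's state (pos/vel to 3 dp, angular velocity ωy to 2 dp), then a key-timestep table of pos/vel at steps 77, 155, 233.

State at t = 0.7913 s:
  obj    pos=(+0.588,-0.239) vel=(+1.432,-0.854) ωy=+22.83

Key-timestep trajectory:
   step    t(s)  obj.x    obj.z    obj.vx   obj.vz 
     77  0.1959   +0.056  +0.078  +0.355  -0.211
    155  0.3944   +0.162  +0.015  +0.714  -0.425
    233  0.5929   +0.339  -0.090  +1.073  -0.640


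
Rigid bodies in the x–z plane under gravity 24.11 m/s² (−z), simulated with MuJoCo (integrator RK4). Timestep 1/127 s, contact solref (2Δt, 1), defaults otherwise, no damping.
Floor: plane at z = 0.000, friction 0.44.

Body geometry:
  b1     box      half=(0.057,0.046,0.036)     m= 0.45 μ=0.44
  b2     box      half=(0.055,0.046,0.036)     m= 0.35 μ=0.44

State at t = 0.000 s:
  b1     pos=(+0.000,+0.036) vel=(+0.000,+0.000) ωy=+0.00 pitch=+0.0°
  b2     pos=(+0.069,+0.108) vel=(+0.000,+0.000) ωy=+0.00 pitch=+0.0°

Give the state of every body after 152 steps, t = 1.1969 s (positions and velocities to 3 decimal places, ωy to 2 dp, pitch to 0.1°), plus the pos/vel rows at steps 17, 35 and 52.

State at t = 1.1969 s:
  b1     pos=(+0.000,+0.036) vel=(+0.000,+0.000) ωy=+0.00 pitch=+0.0°
  b2     pos=(+0.124,+0.055) vel=(+0.000,+0.000) ωy=+0.00 pitch=+90.0°

Key-timestep trajectory:
   step    t(s)  b1.x    b1.z    b1.vx   b1.vz   b2.x    b2.z    b2.vx   b2.vz 
     17  0.1339   +0.000  +0.036  +0.000  +0.000   +0.101  +0.065  +0.385  -1.253
     35  0.2756   +0.000  +0.036  +0.000  +0.000   +0.143  +0.064  -0.075  -0.020
     52  0.4094   +0.000  +0.036  +0.000  +0.000   +0.121  +0.056  +0.188  -0.084


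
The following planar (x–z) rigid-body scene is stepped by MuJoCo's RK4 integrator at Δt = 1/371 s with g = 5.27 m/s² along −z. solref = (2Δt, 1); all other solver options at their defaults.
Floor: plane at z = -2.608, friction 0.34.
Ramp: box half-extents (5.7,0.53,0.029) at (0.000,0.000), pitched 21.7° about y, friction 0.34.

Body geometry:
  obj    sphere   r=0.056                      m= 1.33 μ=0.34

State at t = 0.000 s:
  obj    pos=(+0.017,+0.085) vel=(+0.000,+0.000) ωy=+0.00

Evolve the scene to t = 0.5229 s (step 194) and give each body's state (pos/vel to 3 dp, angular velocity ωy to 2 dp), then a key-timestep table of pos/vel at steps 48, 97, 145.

State at t = 0.5229 s:
  obj    pos=(+0.194,+0.014) vel=(+0.676,-0.269) ωy=+12.99

Key-timestep trajectory:
   step    t(s)  obj.x    obj.z    obj.vx   obj.vz 
     48  0.1294   +0.028  +0.080  +0.167  -0.067
     97  0.2615   +0.061  +0.067  +0.338  -0.135
    145  0.3908   +0.116  +0.045  +0.505  -0.201


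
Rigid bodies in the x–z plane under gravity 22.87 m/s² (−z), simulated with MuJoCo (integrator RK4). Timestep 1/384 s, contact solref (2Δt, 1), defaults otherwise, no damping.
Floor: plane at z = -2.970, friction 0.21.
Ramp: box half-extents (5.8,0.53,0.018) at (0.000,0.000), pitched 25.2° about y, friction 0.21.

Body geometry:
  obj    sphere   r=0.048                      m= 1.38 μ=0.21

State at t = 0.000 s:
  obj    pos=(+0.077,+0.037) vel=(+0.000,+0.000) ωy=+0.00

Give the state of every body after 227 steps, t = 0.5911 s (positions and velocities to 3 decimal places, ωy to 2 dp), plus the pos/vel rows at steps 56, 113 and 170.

State at t = 0.5911 s:
  obj    pos=(+1.177,-0.481) vel=(+3.721,-1.751) ωy=+85.64

Key-timestep trajectory:
   step    t(s)  obj.x    obj.z    obj.vx   obj.vz 
     56  0.1458   +0.144  +0.005  +0.918  -0.432
    113  0.2943   +0.350  -0.092  +1.852  -0.872
    170  0.4427   +0.694  -0.254  +2.786  -1.311


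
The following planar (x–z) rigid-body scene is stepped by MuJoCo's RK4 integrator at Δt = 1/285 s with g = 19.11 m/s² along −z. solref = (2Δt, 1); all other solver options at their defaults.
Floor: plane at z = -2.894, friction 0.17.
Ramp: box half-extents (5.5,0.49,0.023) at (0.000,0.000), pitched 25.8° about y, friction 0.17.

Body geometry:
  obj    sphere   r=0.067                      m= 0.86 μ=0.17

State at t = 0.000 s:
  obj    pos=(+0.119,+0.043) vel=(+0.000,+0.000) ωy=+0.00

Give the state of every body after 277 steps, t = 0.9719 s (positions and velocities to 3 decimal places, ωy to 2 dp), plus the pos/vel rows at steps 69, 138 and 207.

State at t = 0.9719 s:
  obj    pos=(+2.646,-1.179) vel=(+5.199,-2.513) ωy=+86.16

Key-timestep trajectory:
   step    t(s)  obj.x    obj.z    obj.vx   obj.vz 
     69  0.2421   +0.276  -0.033  +1.295  -0.626
    138  0.4842   +0.746  -0.261  +2.590  -1.252
    207  0.7263   +1.530  -0.640  +3.885  -1.878


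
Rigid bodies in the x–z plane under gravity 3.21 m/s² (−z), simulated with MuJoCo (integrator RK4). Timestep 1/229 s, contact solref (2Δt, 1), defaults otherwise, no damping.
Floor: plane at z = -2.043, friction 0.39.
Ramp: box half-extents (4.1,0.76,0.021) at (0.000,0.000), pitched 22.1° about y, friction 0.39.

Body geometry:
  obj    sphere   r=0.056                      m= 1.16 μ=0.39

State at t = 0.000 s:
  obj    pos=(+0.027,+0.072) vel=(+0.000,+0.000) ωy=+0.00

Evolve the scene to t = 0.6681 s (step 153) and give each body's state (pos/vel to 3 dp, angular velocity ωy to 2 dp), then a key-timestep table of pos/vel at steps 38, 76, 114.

State at t = 0.6681 s:
  obj    pos=(+0.205,+0.000) vel=(+0.534,-0.217) ωy=+10.29

Key-timestep trajectory:
   step    t(s)  obj.x    obj.z    obj.vx   obj.vz 
     38  0.1659   +0.038  +0.068  +0.133  -0.054
     76  0.3319   +0.071  +0.054  +0.265  -0.108
    114  0.4978   +0.126  +0.032  +0.398  -0.162


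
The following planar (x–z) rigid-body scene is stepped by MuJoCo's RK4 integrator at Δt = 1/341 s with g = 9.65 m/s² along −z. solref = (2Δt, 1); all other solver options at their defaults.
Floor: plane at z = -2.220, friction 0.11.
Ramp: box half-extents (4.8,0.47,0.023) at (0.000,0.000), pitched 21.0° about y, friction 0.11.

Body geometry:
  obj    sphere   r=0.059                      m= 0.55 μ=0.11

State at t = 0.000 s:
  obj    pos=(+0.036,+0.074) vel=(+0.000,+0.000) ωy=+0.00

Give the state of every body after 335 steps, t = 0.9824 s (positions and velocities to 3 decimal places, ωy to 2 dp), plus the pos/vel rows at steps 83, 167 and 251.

State at t = 0.9824 s:
  obj    pos=(+1.149,-0.353) vel=(+2.266,-0.870) ωy=+41.12

Key-timestep trajectory:
   step    t(s)  obj.x    obj.z    obj.vx   obj.vz 
     83  0.2434   +0.104  +0.048  +0.561  -0.216
    167  0.4897   +0.313  -0.032  +1.130  -0.434
    251  0.7361   +0.661  -0.166  +1.698  -0.652


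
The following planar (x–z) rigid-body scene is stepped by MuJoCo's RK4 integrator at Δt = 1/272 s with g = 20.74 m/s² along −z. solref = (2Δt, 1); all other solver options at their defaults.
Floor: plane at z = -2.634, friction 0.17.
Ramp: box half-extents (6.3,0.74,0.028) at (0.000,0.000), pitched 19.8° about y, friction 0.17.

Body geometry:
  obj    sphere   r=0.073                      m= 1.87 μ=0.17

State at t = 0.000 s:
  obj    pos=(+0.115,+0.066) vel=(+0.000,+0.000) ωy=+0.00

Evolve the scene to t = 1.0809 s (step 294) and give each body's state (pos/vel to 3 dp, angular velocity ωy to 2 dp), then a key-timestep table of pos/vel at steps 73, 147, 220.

State at t = 1.0809 s:
  obj    pos=(+2.873,-0.927) vel=(+5.104,-1.837) ωy=+74.29

Key-timestep trajectory:
   step    t(s)  obj.x    obj.z    obj.vx   obj.vz 
     73  0.2684   +0.285  +0.005  +1.267  -0.456
    147  0.5404   +0.805  -0.182  +2.552  -0.919
    220  0.8088   +1.660  -0.490  +3.819  -1.375


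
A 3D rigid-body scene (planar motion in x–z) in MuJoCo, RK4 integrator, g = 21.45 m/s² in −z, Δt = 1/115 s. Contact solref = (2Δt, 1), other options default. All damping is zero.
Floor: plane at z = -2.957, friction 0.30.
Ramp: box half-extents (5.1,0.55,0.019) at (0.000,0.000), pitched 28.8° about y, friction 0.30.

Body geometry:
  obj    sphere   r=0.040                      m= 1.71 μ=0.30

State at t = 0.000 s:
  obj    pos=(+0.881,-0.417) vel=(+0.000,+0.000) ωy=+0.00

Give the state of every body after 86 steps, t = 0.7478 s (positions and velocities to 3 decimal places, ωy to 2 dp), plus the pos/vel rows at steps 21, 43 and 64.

State at t = 0.7478 s:
  obj    pos=(+2.689,-1.411) vel=(+4.836,-2.659) ωy=+137.94

Key-timestep trajectory:
   step    t(s)  obj.x    obj.z    obj.vx   obj.vz 
     21  0.1826   +0.989  -0.476  +1.181  -0.649
     43  0.3739   +1.333  -0.666  +2.418  -1.329
     64  0.5565   +1.883  -0.968  +3.599  -1.979


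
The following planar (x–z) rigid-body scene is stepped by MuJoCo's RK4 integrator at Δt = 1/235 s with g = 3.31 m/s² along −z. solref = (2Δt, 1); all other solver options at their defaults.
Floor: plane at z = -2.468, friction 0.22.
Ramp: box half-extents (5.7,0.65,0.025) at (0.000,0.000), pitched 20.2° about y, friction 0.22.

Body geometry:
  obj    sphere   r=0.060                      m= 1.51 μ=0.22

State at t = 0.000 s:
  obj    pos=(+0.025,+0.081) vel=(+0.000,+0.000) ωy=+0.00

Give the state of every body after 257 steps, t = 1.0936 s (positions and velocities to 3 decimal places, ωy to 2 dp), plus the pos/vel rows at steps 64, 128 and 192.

State at t = 1.0936 s:
  obj    pos=(+0.483,-0.087) vel=(+0.838,-0.308) ωy=+14.88

Key-timestep trajectory:
   step    t(s)  obj.x    obj.z    obj.vx   obj.vz 
     64  0.2723   +0.054  +0.071  +0.209  -0.077
    128  0.5447   +0.139  +0.040  +0.417  -0.154
    192  0.8170   +0.281  -0.013  +0.626  -0.230


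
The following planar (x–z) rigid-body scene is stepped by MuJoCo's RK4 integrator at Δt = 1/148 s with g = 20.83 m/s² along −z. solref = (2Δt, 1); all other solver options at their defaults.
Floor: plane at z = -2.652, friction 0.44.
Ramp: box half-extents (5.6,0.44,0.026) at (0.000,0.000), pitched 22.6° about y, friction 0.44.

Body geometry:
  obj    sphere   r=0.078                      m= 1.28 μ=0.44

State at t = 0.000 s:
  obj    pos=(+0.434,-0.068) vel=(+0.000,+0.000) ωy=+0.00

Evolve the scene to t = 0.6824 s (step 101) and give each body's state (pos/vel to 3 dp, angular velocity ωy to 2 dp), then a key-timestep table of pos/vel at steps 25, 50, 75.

State at t = 0.6824 s:
  obj    pos=(+1.663,-0.580) vel=(+3.602,-1.499) ωy=+50.01

Key-timestep trajectory:
   step    t(s)  obj.x    obj.z    obj.vx   obj.vz 
     25  0.1689   +0.509  -0.099  +0.892  -0.371
     50  0.3378   +0.735  -0.193  +1.783  -0.742
     75  0.5068   +1.112  -0.350  +2.675  -1.113


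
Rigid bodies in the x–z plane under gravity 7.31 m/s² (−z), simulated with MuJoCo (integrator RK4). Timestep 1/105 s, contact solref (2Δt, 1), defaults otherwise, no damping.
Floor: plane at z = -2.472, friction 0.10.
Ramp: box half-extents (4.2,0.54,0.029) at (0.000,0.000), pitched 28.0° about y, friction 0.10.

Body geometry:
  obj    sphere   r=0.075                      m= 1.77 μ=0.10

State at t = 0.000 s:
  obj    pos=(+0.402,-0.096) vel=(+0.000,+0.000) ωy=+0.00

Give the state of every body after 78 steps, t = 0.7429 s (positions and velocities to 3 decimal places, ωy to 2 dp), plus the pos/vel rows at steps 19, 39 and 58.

State at t = 0.7429 s:
  obj    pos=(+1.081,-0.457) vel=(+1.825,-0.979) ωy=+15.95

Key-timestep trajectory:
   step    t(s)  obj.x    obj.z    obj.vx   obj.vz 
     19  0.1810   +0.442  -0.117  +0.440  -0.250
     39  0.3714   +0.572  -0.186  +0.911  -0.492
     58  0.5524   +0.777  -0.296  +1.359  -0.722


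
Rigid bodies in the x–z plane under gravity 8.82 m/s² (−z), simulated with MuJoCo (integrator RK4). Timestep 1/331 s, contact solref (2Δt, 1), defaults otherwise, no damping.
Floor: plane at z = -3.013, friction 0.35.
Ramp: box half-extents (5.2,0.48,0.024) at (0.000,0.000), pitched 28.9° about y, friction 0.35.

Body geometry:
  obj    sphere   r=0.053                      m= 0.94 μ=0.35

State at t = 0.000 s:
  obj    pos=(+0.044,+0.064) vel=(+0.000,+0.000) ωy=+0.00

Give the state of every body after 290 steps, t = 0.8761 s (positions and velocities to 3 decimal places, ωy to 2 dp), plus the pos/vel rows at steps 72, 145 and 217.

State at t = 0.8761 s:
  obj    pos=(+1.067,-0.501) vel=(+2.335,-1.289) ωy=+50.33

Key-timestep trajectory:
   step    t(s)  obj.x    obj.z    obj.vx   obj.vz 
     72  0.2175   +0.107  +0.029  +0.580  -0.320
    145  0.4381   +0.300  -0.078  +1.168  -0.645
    217  0.6556   +0.617  -0.253  +1.748  -0.965


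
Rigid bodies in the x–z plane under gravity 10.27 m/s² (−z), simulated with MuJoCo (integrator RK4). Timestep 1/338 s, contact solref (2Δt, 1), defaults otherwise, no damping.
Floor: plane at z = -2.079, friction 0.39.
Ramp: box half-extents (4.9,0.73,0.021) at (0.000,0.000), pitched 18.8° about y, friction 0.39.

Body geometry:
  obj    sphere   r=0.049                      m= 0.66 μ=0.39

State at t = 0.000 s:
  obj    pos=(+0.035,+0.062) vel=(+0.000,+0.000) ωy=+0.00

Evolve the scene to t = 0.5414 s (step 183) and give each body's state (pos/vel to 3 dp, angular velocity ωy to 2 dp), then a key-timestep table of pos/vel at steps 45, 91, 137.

State at t = 0.5414 s:
  obj    pos=(+0.363,-0.050) vel=(+1.212,-0.413) ωy=+26.12

Key-timestep trajectory:
   step    t(s)  obj.x    obj.z    obj.vx   obj.vz 
     45  0.1331   +0.055  +0.055  +0.298  -0.101
     91  0.2692   +0.116  +0.034  +0.603  -0.205
    137  0.4053   +0.219  -0.001  +0.907  -0.309


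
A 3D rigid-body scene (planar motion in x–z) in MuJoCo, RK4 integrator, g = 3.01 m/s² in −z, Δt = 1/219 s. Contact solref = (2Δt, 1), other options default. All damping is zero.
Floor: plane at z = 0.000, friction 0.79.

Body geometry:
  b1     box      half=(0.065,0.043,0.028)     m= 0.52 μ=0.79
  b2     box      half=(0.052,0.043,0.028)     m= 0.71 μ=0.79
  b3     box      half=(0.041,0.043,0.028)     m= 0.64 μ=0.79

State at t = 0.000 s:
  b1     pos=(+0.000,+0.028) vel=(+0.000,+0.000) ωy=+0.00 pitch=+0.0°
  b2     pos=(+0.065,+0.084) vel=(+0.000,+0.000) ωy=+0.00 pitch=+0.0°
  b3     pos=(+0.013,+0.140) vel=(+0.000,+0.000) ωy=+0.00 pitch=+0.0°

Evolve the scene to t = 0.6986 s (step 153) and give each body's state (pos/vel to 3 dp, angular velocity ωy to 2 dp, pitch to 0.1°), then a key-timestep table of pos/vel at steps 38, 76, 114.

State at t = 0.6986 s:
  b1     pos=(+0.000,+0.028) vel=(+0.000,+0.000) ωy=+0.00 pitch=+0.0°
  b2     pos=(+0.065,+0.084) vel=(+0.000,+0.000) ωy=+0.00 pitch=+0.0°
  b3     pos=(+0.007,+0.139) vel=(-0.041,-0.008) ωy=-1.48 pitch=-11.7°

Key-timestep trajectory:
   step    t(s)  b1.x    b1.z    b1.vx   b1.vz   b2.x    b2.z    b2.vx   b2.vz   b3.x    b3.z    b3.vx   b3.vz 
     38  0.1735   +0.000  +0.028  +0.000  +0.000   +0.065  +0.084  +0.000  +0.000   +0.013  +0.140  -0.001  +0.000
     76  0.3470   +0.000  +0.028  +0.000  +0.000   +0.065  +0.084  +0.000  +0.000   +0.013  +0.140  -0.003  +0.000
    114  0.5205   +0.000  +0.028  +0.000  +0.000   +0.065  +0.084  +0.000  +0.000   +0.011  +0.140  -0.011  -0.001


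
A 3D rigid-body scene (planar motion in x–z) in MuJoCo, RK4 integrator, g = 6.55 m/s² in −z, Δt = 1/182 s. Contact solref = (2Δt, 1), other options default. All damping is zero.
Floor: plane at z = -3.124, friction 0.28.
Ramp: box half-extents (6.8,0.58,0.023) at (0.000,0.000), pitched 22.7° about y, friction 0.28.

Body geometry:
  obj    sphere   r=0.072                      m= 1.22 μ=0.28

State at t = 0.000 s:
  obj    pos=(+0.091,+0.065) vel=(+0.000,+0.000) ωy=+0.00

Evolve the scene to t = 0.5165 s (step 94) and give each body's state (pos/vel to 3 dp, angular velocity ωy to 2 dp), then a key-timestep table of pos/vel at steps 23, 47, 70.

State at t = 0.5165 s:
  obj    pos=(+0.313,-0.028) vel=(+0.860,-0.360) ωy=+12.95

Key-timestep trajectory:
   step    t(s)  obj.x    obj.z    obj.vx   obj.vz 
     23  0.1264   +0.104  +0.059  +0.211  -0.088
     47  0.2582   +0.147  +0.042  +0.430  -0.180
     70  0.3846   +0.214  +0.013  +0.641  -0.268


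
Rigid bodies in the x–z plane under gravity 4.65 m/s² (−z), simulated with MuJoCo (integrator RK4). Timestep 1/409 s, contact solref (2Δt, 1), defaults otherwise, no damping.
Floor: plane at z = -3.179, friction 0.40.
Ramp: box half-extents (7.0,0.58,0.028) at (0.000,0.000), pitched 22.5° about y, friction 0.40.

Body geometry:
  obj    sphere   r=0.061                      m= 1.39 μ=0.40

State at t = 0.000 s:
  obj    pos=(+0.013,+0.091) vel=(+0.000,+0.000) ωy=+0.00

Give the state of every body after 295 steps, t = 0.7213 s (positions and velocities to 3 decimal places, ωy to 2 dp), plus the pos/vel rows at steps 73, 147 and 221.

State at t = 0.7213 s:
  obj    pos=(+0.318,-0.036) vel=(+0.847,-0.351) ωy=+15.03

Key-timestep trajectory:
   step    t(s)  obj.x    obj.z    obj.vx   obj.vz 
     73  0.1785   +0.032  +0.083  +0.210  -0.087
    147  0.3594   +0.089  +0.060  +0.422  -0.175
    221  0.5403   +0.184  +0.020  +0.635  -0.263


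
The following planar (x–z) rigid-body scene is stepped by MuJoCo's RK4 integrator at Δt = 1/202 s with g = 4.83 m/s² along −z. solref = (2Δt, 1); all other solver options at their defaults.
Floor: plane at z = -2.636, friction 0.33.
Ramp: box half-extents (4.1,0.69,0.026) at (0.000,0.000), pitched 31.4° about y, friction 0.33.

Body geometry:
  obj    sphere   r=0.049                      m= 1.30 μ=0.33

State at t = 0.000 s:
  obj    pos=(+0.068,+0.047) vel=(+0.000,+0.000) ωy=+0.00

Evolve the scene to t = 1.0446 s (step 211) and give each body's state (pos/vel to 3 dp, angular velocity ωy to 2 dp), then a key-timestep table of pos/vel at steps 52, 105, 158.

State at t = 1.0446 s:
  obj    pos=(+0.905,-0.464) vel=(+1.603,-0.978) ωy=+38.31

Key-timestep trajectory:
   step    t(s)  obj.x    obj.z    obj.vx   obj.vz 
     52  0.2574   +0.119  +0.015  +0.395  -0.241
    105  0.5198   +0.275  -0.080  +0.798  -0.487
    158  0.7822   +0.537  -0.240  +1.200  -0.733


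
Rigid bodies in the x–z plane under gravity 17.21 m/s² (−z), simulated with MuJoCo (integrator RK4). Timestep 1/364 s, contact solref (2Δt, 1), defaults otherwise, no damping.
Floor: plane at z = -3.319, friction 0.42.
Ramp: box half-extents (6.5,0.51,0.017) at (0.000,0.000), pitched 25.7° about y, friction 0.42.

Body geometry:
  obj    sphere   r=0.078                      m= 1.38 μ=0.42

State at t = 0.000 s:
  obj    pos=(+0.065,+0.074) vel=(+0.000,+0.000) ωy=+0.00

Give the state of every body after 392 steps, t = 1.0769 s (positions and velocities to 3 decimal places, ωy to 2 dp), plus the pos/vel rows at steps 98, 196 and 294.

State at t = 1.0769 s:
  obj    pos=(+2.851,-1.267) vel=(+5.173,-2.490) ωy=+73.60

Key-timestep trajectory:
   step    t(s)  obj.x    obj.z    obj.vx   obj.vz 
     98  0.2692   +0.239  -0.010  +1.293  -0.622
    196  0.5385   +0.762  -0.261  +2.587  -1.245
    294  0.8077   +1.632  -0.680  +3.880  -1.867


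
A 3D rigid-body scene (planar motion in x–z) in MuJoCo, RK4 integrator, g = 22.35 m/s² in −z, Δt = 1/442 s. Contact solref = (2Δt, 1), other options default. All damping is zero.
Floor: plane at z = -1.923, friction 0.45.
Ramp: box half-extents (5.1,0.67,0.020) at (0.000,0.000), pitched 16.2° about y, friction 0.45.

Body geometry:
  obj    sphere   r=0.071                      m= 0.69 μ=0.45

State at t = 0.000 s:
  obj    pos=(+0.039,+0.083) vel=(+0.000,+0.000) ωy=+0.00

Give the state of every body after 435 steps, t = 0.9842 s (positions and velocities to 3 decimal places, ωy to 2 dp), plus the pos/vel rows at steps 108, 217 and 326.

State at t = 0.9842 s:
  obj    pos=(+2.110,-0.518) vel=(+4.209,-1.223) ωy=+61.73

Key-timestep trajectory:
   step    t(s)  obj.x    obj.z    obj.vx   obj.vz 
    108  0.2443   +0.167  +0.046  +1.045  -0.304
    217  0.4910   +0.555  -0.066  +2.100  -0.610
    326  0.7376   +1.202  -0.255  +3.155  -0.916


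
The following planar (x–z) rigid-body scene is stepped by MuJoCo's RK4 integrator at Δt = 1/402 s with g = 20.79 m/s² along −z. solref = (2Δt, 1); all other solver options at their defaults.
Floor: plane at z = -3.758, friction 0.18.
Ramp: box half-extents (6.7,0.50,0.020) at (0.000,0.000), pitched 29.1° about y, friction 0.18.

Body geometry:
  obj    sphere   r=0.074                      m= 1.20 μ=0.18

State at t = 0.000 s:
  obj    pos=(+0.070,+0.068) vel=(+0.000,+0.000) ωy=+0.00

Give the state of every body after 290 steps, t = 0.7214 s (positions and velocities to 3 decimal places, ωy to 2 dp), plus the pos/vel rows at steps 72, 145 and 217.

State at t = 0.7214 s:
  obj    pos=(+1.712,-0.846) vel=(+4.553,-2.534) ωy=+70.39

Key-timestep trajectory:
   step    t(s)  obj.x    obj.z    obj.vx   obj.vz 
     72  0.1791   +0.172  +0.012  +1.131  -0.629
    145  0.3607   +0.481  -0.160  +2.276  -1.267
    217  0.5398   +0.990  -0.443  +3.407  -1.896


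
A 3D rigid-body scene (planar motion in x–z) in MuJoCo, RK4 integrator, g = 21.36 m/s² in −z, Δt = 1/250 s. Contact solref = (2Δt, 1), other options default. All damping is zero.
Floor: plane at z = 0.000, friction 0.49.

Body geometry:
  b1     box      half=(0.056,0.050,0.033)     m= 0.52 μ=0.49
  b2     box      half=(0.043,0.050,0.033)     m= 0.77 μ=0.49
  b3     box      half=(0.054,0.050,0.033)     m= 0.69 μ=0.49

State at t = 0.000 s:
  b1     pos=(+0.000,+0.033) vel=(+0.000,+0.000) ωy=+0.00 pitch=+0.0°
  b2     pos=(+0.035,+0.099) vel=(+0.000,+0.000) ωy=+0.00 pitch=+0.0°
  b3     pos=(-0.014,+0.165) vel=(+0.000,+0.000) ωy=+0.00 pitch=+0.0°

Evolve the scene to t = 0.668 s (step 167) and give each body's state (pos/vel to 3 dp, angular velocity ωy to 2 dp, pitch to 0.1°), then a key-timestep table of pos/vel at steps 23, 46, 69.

State at t = 0.668 s:
  b1     pos=(+0.000,+0.033) vel=(+0.000,+0.000) ωy=+0.00 pitch=+0.0°
  b2     pos=(+0.035,+0.099) vel=(+0.000,+0.000) ωy=+0.00 pitch=+0.0°
  b3     pos=(-0.141,+0.033) vel=(+0.000,+0.000) ωy=+0.00 pitch=+180.0°

Key-timestep trajectory:
   step    t(s)  b1.x    b1.z    b1.vx   b1.vz   b2.x    b2.z    b2.vx   b2.vz   b3.x    b3.z    b3.vx   b3.vz 
     23  0.0920   +0.000  +0.033  +0.000  +0.000   +0.035  +0.099  +0.001  +0.000   -0.022  +0.162  -0.208  -0.113
     46  0.1840   +0.000  +0.033  +0.003  +0.000   +0.035  +0.099  +0.003  +0.000   -0.055  +0.122  -0.731  -0.131
     69  0.2760   +0.000  +0.033  +0.000  +0.000   +0.035  +0.099  +0.000  +0.000   -0.126  +0.059  -0.787  -1.565


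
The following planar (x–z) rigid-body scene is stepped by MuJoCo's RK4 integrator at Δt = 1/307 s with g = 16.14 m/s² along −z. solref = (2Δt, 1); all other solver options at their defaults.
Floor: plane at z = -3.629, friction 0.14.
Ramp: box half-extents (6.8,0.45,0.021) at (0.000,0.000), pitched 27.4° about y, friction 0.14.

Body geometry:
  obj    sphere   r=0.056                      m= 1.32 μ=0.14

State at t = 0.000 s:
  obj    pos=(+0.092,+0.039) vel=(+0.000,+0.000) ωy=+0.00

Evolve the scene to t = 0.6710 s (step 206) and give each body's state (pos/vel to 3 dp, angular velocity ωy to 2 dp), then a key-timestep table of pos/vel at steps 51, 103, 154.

State at t = 0.6710 s:
  obj    pos=(+1.176,-0.523) vel=(+3.223,-1.694) ωy=+59.94

Key-timestep trajectory:
   step    t(s)  obj.x    obj.z    obj.vx   obj.vz 
     51  0.1661   +0.158  +0.005  +0.800  -0.414
    103  0.3355   +0.363  -0.101  +1.618  -0.828
    154  0.5016   +0.698  -0.275  +2.419  -1.239
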